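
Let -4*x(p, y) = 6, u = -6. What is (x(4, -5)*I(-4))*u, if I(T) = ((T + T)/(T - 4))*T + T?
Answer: -72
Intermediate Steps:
x(p, y) = -3/2 (x(p, y) = -¼*6 = -3/2)
I(T) = T + 2*T²/(-4 + T) (I(T) = ((2*T)/(-4 + T))*T + T = (2*T/(-4 + T))*T + T = 2*T²/(-4 + T) + T = T + 2*T²/(-4 + T))
(x(4, -5)*I(-4))*u = -(-6)*(-4 + 3*(-4))/(-4 - 4)*(-6) = -(-6)*(-4 - 12)/(-8)*(-6) = -(-6)*(-1)*(-16)/8*(-6) = -3/2*(-8)*(-6) = 12*(-6) = -72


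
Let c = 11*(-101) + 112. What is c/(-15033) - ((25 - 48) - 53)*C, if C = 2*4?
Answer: 3047021/5011 ≈ 608.07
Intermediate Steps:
c = -999 (c = -1111 + 112 = -999)
C = 8
c/(-15033) - ((25 - 48) - 53)*C = -999/(-15033) - ((25 - 48) - 53)*8 = -999*(-1/15033) - (-23 - 53)*8 = 333/5011 - (-76)*8 = 333/5011 - 1*(-608) = 333/5011 + 608 = 3047021/5011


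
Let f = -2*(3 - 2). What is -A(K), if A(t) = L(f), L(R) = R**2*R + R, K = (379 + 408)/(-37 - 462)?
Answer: 10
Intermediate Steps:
f = -2 (f = -2*1 = -2)
K = -787/499 (K = 787/(-499) = 787*(-1/499) = -787/499 ≈ -1.5772)
L(R) = R + R**3 (L(R) = R**3 + R = R + R**3)
A(t) = -10 (A(t) = -2 + (-2)**3 = -2 - 8 = -10)
-A(K) = -1*(-10) = 10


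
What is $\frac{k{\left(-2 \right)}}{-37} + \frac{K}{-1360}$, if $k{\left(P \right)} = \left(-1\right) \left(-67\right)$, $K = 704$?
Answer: $- \frac{7323}{3145} \approx -2.3285$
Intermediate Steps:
$k{\left(P \right)} = 67$
$\frac{k{\left(-2 \right)}}{-37} + \frac{K}{-1360} = \frac{67}{-37} + \frac{704}{-1360} = 67 \left(- \frac{1}{37}\right) + 704 \left(- \frac{1}{1360}\right) = - \frac{67}{37} - \frac{44}{85} = - \frac{7323}{3145}$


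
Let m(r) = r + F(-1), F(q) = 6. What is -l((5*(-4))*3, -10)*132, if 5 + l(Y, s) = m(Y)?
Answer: 7788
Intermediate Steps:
m(r) = 6 + r (m(r) = r + 6 = 6 + r)
l(Y, s) = 1 + Y (l(Y, s) = -5 + (6 + Y) = 1 + Y)
-l((5*(-4))*3, -10)*132 = -(1 + (5*(-4))*3)*132 = -(1 - 20*3)*132 = -(1 - 60)*132 = -1*(-59)*132 = 59*132 = 7788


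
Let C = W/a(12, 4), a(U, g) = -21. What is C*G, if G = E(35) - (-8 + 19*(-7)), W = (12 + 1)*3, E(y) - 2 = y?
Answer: -2314/7 ≈ -330.57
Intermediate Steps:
E(y) = 2 + y
W = 39 (W = 13*3 = 39)
C = -13/7 (C = 39/(-21) = 39*(-1/21) = -13/7 ≈ -1.8571)
G = 178 (G = (2 + 35) - (-8 + 19*(-7)) = 37 - (-8 - 133) = 37 - 1*(-141) = 37 + 141 = 178)
C*G = -13/7*178 = -2314/7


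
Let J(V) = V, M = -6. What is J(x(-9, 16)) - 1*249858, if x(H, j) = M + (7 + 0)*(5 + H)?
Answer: -249892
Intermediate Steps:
x(H, j) = 29 + 7*H (x(H, j) = -6 + (7 + 0)*(5 + H) = -6 + 7*(5 + H) = -6 + (35 + 7*H) = 29 + 7*H)
J(x(-9, 16)) - 1*249858 = (29 + 7*(-9)) - 1*249858 = (29 - 63) - 249858 = -34 - 249858 = -249892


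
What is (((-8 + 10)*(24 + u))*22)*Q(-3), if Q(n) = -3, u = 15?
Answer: -5148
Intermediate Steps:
(((-8 + 10)*(24 + u))*22)*Q(-3) = (((-8 + 10)*(24 + 15))*22)*(-3) = ((2*39)*22)*(-3) = (78*22)*(-3) = 1716*(-3) = -5148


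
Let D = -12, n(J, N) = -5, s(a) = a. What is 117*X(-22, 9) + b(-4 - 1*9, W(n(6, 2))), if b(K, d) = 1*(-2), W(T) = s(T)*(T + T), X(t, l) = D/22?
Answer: -724/11 ≈ -65.818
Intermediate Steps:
X(t, l) = -6/11 (X(t, l) = -12/22 = -12*1/22 = -6/11)
W(T) = 2*T² (W(T) = T*(T + T) = T*(2*T) = 2*T²)
b(K, d) = -2
117*X(-22, 9) + b(-4 - 1*9, W(n(6, 2))) = 117*(-6/11) - 2 = -702/11 - 2 = -724/11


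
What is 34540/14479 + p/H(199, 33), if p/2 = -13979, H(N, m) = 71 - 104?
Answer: 405943702/477807 ≈ 849.60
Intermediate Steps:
H(N, m) = -33
p = -27958 (p = 2*(-13979) = -27958)
34540/14479 + p/H(199, 33) = 34540/14479 - 27958/(-33) = 34540*(1/14479) - 27958*(-1/33) = 34540/14479 + 27958/33 = 405943702/477807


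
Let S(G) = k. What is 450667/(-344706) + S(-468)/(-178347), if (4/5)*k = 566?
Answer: -4478832608/3415404499 ≈ -1.3114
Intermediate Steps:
k = 1415/2 (k = (5/4)*566 = 1415/2 ≈ 707.50)
S(G) = 1415/2
450667/(-344706) + S(-468)/(-178347) = 450667/(-344706) + (1415/2)/(-178347) = 450667*(-1/344706) + (1415/2)*(-1/178347) = -450667/344706 - 1415/356694 = -4478832608/3415404499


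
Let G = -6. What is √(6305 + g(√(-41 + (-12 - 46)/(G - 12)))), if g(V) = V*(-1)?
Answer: √(56745 - 6*I*√85)/3 ≈ 79.404 - 0.038703*I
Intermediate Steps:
g(V) = -V
√(6305 + g(√(-41 + (-12 - 46)/(G - 12)))) = √(6305 - √(-41 + (-12 - 46)/(-6 - 12))) = √(6305 - √(-41 - 58/(-18))) = √(6305 - √(-41 - 58*(-1/18))) = √(6305 - √(-41 + 29/9)) = √(6305 - √(-340/9)) = √(6305 - 2*I*√85/3)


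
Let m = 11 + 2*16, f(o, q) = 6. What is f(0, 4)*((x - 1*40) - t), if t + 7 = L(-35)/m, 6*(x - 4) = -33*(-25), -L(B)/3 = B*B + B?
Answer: 49413/43 ≈ 1149.1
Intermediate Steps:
L(B) = -3*B - 3*B**2 (L(B) = -3*(B*B + B) = -3*(B**2 + B) = -3*(B + B**2) = -3*B - 3*B**2)
m = 43 (m = 11 + 32 = 43)
x = 283/2 (x = 4 + (-33*(-25))/6 = 4 + (1/6)*825 = 4 + 275/2 = 283/2 ≈ 141.50)
t = -3871/43 (t = -7 - 3*(-35)*(1 - 35)/43 = -7 - 3*(-35)*(-34)*(1/43) = -7 - 3570*1/43 = -7 - 3570/43 = -3871/43 ≈ -90.023)
f(0, 4)*((x - 1*40) - t) = 6*((283/2 - 1*40) - 1*(-3871/43)) = 6*((283/2 - 40) + 3871/43) = 6*(203/2 + 3871/43) = 6*(16471/86) = 49413/43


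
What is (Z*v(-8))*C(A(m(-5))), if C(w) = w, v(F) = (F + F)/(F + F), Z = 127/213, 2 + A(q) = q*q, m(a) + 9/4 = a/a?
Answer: -889/3408 ≈ -0.26086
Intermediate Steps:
m(a) = -5/4 (m(a) = -9/4 + a/a = -9/4 + 1 = -5/4)
A(q) = -2 + q² (A(q) = -2 + q*q = -2 + q²)
Z = 127/213 (Z = 127*(1/213) = 127/213 ≈ 0.59624)
v(F) = 1 (v(F) = (2*F)/((2*F)) = (2*F)*(1/(2*F)) = 1)
(Z*v(-8))*C(A(m(-5))) = ((127/213)*1)*(-2 + (-5/4)²) = 127*(-2 + 25/16)/213 = (127/213)*(-7/16) = -889/3408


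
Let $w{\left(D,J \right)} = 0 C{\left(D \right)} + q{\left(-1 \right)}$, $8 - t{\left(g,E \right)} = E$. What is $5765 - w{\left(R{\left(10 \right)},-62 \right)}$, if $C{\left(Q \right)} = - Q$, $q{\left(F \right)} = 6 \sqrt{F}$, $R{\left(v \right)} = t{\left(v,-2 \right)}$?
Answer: $5765 - 6 i \approx 5765.0 - 6.0 i$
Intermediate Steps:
$t{\left(g,E \right)} = 8 - E$
$R{\left(v \right)} = 10$ ($R{\left(v \right)} = 8 - -2 = 8 + 2 = 10$)
$w{\left(D,J \right)} = 6 i$ ($w{\left(D,J \right)} = 0 \left(- D\right) + 6 \sqrt{-1} = 0 + 6 i = 6 i$)
$5765 - w{\left(R{\left(10 \right)},-62 \right)} = 5765 - 6 i$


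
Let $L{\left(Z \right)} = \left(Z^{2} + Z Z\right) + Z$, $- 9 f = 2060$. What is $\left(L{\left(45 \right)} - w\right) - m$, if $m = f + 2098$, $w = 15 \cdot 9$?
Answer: $\frac{18818}{9} \approx 2090.9$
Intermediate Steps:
$f = - \frac{2060}{9}$ ($f = \left(- \frac{1}{9}\right) 2060 = - \frac{2060}{9} \approx -228.89$)
$L{\left(Z \right)} = Z + 2 Z^{2}$ ($L{\left(Z \right)} = \left(Z^{2} + Z^{2}\right) + Z = 2 Z^{2} + Z = Z + 2 Z^{2}$)
$w = 135$
$m = \frac{16822}{9}$ ($m = - \frac{2060}{9} + 2098 = \frac{16822}{9} \approx 1869.1$)
$\left(L{\left(45 \right)} - w\right) - m = \left(45 \left(1 + 2 \cdot 45\right) - 135\right) - \frac{16822}{9} = \left(45 \left(1 + 90\right) - 135\right) - \frac{16822}{9} = \left(45 \cdot 91 - 135\right) - \frac{16822}{9} = \left(4095 - 135\right) - \frac{16822}{9} = 3960 - \frac{16822}{9} = \frac{18818}{9}$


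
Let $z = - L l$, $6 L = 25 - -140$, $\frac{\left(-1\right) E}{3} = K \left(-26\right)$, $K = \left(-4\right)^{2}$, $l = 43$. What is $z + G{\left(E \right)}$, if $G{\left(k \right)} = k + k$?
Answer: $\frac{2627}{2} \approx 1313.5$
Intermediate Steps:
$K = 16$
$E = 1248$ ($E = - 3 \cdot 16 \left(-26\right) = \left(-3\right) \left(-416\right) = 1248$)
$G{\left(k \right)} = 2 k$
$L = \frac{55}{2}$ ($L = \frac{25 - -140}{6} = \frac{25 + 140}{6} = \frac{1}{6} \cdot 165 = \frac{55}{2} \approx 27.5$)
$z = - \frac{2365}{2}$ ($z = - \frac{55 \cdot 43}{2} = \left(-1\right) \frac{2365}{2} = - \frac{2365}{2} \approx -1182.5$)
$z + G{\left(E \right)} = - \frac{2365}{2} + 2 \cdot 1248 = - \frac{2365}{2} + 2496 = \frac{2627}{2}$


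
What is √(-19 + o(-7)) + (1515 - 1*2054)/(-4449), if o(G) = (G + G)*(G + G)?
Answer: 539/4449 + √177 ≈ 13.425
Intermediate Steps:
o(G) = 4*G² (o(G) = (2*G)*(2*G) = 4*G²)
√(-19 + o(-7)) + (1515 - 1*2054)/(-4449) = √(-19 + 4*(-7)²) + (1515 - 1*2054)/(-4449) = √(-19 + 4*49) + (1515 - 2054)*(-1/4449) = √(-19 + 196) - 539*(-1/4449) = √177 + 539/4449 = 539/4449 + √177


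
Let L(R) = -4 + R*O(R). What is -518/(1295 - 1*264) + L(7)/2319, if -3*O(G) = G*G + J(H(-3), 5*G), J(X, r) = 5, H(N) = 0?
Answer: -1335272/2390889 ≈ -0.55848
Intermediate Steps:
O(G) = -5/3 - G²/3 (O(G) = -(G*G + 5)/3 = -(G² + 5)/3 = -(5 + G²)/3 = -5/3 - G²/3)
L(R) = -4 + R*(-5/3 - R²/3)
-518/(1295 - 1*264) + L(7)/2319 = -518/(1295 - 1*264) + (-4 - ⅓*7*(5 + 7²))/2319 = -518/(1295 - 264) + (-4 - ⅓*7*(5 + 49))*(1/2319) = -518/1031 + (-4 - ⅓*7*54)*(1/2319) = -518*1/1031 + (-4 - 126)*(1/2319) = -518/1031 - 130*1/2319 = -518/1031 - 130/2319 = -1335272/2390889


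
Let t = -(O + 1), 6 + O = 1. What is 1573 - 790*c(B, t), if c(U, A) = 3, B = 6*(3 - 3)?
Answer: -797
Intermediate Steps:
O = -5 (O = -6 + 1 = -5)
t = 4 (t = -(-5 + 1) = -1*(-4) = 4)
B = 0 (B = 6*0 = 0)
1573 - 790*c(B, t) = 1573 - 790*3 = 1573 - 2370 = -797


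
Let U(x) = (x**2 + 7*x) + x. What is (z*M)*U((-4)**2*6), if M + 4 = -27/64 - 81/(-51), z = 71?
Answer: -34147308/17 ≈ -2.0087e+6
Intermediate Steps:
U(x) = x**2 + 8*x
M = -3083/1088 (M = -4 + (-27/64 - 81/(-51)) = -4 + (-27*1/64 - 81*(-1/51)) = -4 + (-27/64 + 27/17) = -4 + 1269/1088 = -3083/1088 ≈ -2.8336)
(z*M)*U((-4)**2*6) = (71*(-3083/1088))*(((-4)**2*6)*(8 + (-4)**2*6)) = -218893*16*6*(8 + 16*6)/1088 = -656679*(8 + 96)/34 = -656679*104/34 = -218893/1088*9984 = -34147308/17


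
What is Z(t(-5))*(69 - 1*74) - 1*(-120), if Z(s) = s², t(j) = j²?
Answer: -3005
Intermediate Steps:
Z(t(-5))*(69 - 1*74) - 1*(-120) = ((-5)²)²*(69 - 1*74) - 1*(-120) = 25²*(69 - 74) + 120 = 625*(-5) + 120 = -3125 + 120 = -3005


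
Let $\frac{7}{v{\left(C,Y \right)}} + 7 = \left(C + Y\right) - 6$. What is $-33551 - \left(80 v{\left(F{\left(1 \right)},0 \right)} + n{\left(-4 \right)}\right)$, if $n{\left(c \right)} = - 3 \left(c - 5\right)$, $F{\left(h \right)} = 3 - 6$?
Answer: $-33543$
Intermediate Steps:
$F{\left(h \right)} = -3$ ($F{\left(h \right)} = 3 - 6 = -3$)
$v{\left(C,Y \right)} = \frac{7}{-13 + C + Y}$ ($v{\left(C,Y \right)} = \frac{7}{-7 - \left(6 - C - Y\right)} = \frac{7}{-7 + \left(-6 + C + Y\right)} = \frac{7}{-13 + C + Y}$)
$n{\left(c \right)} = 15 - 3 c$ ($n{\left(c \right)} = - 3 \left(-5 + c\right) = 15 - 3 c$)
$-33551 - \left(80 v{\left(F{\left(1 \right)},0 \right)} + n{\left(-4 \right)}\right) = -33551 - \left(80 \frac{7}{-13 - 3 + 0} + \left(15 - -12\right)\right) = -33551 - \left(80 \frac{7}{-16} + \left(15 + 12\right)\right) = -33551 - \left(80 \cdot 7 \left(- \frac{1}{16}\right) + 27\right) = -33551 - \left(80 \left(- \frac{7}{16}\right) + 27\right) = -33551 - \left(-35 + 27\right) = -33551 - -8 = -33551 + 8 = -33543$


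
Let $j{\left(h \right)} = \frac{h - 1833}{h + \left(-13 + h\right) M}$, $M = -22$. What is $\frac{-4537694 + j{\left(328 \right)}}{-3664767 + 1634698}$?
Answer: $\frac{29957854283}{13402515538} \approx 2.2352$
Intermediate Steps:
$j{\left(h \right)} = \frac{-1833 + h}{286 - 21 h}$ ($j{\left(h \right)} = \frac{h - 1833}{h + \left(-13 + h\right) \left(-22\right)} = \frac{-1833 + h}{h - \left(-286 + 22 h\right)} = \frac{-1833 + h}{286 - 21 h}$)
$\frac{-4537694 + j{\left(328 \right)}}{-3664767 + 1634698} = \frac{-4537694 + \frac{1833 - 328}{-286 + 21 \cdot 328}}{-3664767 + 1634698} = \frac{-4537694 + \frac{1833 - 328}{-286 + 6888}}{-2030069} = \left(-4537694 + \frac{1}{6602} \cdot 1505\right) \left(- \frac{1}{2030069}\right) = \left(-4537694 + \frac{1505}{6602}\right) \left(- \frac{1}{2030069}\right) = \left(- \frac{29957854283}{6602}\right) \left(- \frac{1}{2030069}\right) = \frac{29957854283}{13402515538}$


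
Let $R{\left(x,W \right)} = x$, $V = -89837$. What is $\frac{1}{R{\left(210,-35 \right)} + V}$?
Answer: $- \frac{1}{89627} \approx -1.1157 \cdot 10^{-5}$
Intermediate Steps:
$\frac{1}{R{\left(210,-35 \right)} + V} = \frac{1}{210 - 89837} = \frac{1}{-89627} = - \frac{1}{89627}$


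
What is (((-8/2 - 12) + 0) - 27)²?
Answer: 1849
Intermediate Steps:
(((-8/2 - 12) + 0) - 27)² = (((-8*½ - 12) + 0) - 27)² = (((-4 - 12) + 0) - 27)² = ((-16 + 0) - 27)² = (-16 - 27)² = (-43)² = 1849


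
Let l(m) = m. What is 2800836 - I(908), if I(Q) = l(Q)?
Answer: 2799928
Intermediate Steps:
I(Q) = Q
2800836 - I(908) = 2800836 - 1*908 = 2800836 - 908 = 2799928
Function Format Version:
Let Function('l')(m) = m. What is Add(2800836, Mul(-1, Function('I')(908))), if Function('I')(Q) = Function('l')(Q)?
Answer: 2799928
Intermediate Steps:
Function('I')(Q) = Q
Add(2800836, Mul(-1, Function('I')(908))) = Add(2800836, Mul(-1, 908)) = Add(2800836, -908) = 2799928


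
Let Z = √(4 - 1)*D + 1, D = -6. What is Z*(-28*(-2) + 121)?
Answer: 177 - 1062*√3 ≈ -1662.4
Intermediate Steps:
Z = 1 - 6*√3 (Z = √(4 - 1)*(-6) + 1 = √3*(-6) + 1 = -6*√3 + 1 = 1 - 6*√3 ≈ -9.3923)
Z*(-28*(-2) + 121) = (1 - 6*√3)*(-28*(-2) + 121) = (1 - 6*√3)*(56 + 121) = (1 - 6*√3)*177 = 177 - 1062*√3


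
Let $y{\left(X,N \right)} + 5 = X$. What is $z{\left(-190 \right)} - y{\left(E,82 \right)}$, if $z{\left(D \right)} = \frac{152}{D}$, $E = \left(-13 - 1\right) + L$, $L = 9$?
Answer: $\frac{46}{5} \approx 9.2$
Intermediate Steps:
$E = -5$ ($E = \left(-13 - 1\right) + 9 = -14 + 9 = -5$)
$y{\left(X,N \right)} = -5 + X$
$z{\left(-190 \right)} - y{\left(E,82 \right)} = \frac{152}{-190} - \left(-5 - 5\right) = 152 \left(- \frac{1}{190}\right) - -10 = - \frac{4}{5} + 10 = \frac{46}{5}$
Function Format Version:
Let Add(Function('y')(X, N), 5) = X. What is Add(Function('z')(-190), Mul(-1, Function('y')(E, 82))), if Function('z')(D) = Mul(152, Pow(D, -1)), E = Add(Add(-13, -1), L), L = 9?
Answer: Rational(46, 5) ≈ 9.2000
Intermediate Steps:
E = -5 (E = Add(Add(-13, -1), 9) = Add(-14, 9) = -5)
Function('y')(X, N) = Add(-5, X)
Add(Function('z')(-190), Mul(-1, Function('y')(E, 82))) = Add(Mul(152, Pow(-190, -1)), Mul(-1, Add(-5, -5))) = Add(Mul(152, Rational(-1, 190)), Mul(-1, -10)) = Add(Rational(-4, 5), 10) = Rational(46, 5)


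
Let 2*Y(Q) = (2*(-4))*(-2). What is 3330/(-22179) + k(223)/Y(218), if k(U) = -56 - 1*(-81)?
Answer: 175945/59144 ≈ 2.9749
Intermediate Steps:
k(U) = 25 (k(U) = -56 + 81 = 25)
Y(Q) = 8 (Y(Q) = ((2*(-4))*(-2))/2 = (-8*(-2))/2 = (1/2)*16 = 8)
3330/(-22179) + k(223)/Y(218) = 3330/(-22179) + 25/8 = 3330*(-1/22179) + 25*(1/8) = -1110/7393 + 25/8 = 175945/59144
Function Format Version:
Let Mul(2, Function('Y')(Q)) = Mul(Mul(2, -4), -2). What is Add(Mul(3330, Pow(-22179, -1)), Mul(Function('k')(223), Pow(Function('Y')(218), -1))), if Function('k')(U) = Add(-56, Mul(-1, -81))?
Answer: Rational(175945, 59144) ≈ 2.9749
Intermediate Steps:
Function('k')(U) = 25 (Function('k')(U) = Add(-56, 81) = 25)
Function('Y')(Q) = 8 (Function('Y')(Q) = Mul(Rational(1, 2), Mul(Mul(2, -4), -2)) = Mul(Rational(1, 2), Mul(-8, -2)) = Mul(Rational(1, 2), 16) = 8)
Add(Mul(3330, Pow(-22179, -1)), Mul(Function('k')(223), Pow(Function('Y')(218), -1))) = Add(Mul(3330, Pow(-22179, -1)), Mul(25, Pow(8, -1))) = Add(Mul(3330, Rational(-1, 22179)), Mul(25, Rational(1, 8))) = Add(Rational(-1110, 7393), Rational(25, 8)) = Rational(175945, 59144)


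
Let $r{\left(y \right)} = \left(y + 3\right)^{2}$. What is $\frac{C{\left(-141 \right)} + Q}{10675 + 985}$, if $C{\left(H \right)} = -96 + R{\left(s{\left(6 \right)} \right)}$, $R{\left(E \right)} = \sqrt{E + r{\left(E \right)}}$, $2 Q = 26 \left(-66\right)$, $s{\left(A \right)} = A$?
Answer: $- \frac{9}{110} + \frac{\sqrt{87}}{11660} \approx -0.081018$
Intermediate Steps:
$r{\left(y \right)} = \left(3 + y\right)^{2}$
$Q = -858$ ($Q = \frac{26 \left(-66\right)}{2} = \frac{1}{2} \left(-1716\right) = -858$)
$R{\left(E \right)} = \sqrt{E + \left(3 + E\right)^{2}}$
$C{\left(H \right)} = -96 + \sqrt{87}$ ($C{\left(H \right)} = -96 + \sqrt{6 + \left(3 + 6\right)^{2}} = -96 + \sqrt{6 + 9^{2}} = -96 + \sqrt{6 + 81} = -96 + \sqrt{87}$)
$\frac{C{\left(-141 \right)} + Q}{10675 + 985} = \frac{\left(-96 + \sqrt{87}\right) - 858}{10675 + 985} = \frac{-954 + \sqrt{87}}{11660} = \left(-954 + \sqrt{87}\right) \frac{1}{11660} = - \frac{9}{110} + \frac{\sqrt{87}}{11660}$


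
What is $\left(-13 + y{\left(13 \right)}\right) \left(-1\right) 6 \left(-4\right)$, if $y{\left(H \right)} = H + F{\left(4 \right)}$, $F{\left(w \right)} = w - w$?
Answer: $0$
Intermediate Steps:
$F{\left(w \right)} = 0$
$y{\left(H \right)} = H$ ($y{\left(H \right)} = H + 0 = H$)
$\left(-13 + y{\left(13 \right)}\right) \left(-1\right) 6 \left(-4\right) = \left(-13 + 13\right) \left(-1\right) 6 \left(-4\right) = 0 \left(\left(-6\right) \left(-4\right)\right) = 0 \cdot 24 = 0$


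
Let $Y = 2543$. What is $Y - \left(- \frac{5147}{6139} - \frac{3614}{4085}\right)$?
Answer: $\frac{63816095386}{25077815} \approx 2544.7$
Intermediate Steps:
$Y - \left(- \frac{5147}{6139} - \frac{3614}{4085}\right) = 2543 - \left(- \frac{5147}{6139} - \frac{3614}{4085}\right) = 2543 - - \frac{43211841}{25077815} = 2543 + \left(\frac{3614}{4085} + \frac{5147}{6139}\right) = 2543 + \frac{43211841}{25077815} = \frac{63816095386}{25077815}$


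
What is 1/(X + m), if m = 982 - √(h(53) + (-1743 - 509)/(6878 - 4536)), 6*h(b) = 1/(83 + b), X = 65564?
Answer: 63587098656/4231467068079821 + 4*I*√54802677045/4231467068079821 ≈ 1.5027e-5 + 2.2129e-10*I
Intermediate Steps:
h(b) = 1/(6*(83 + b))
m = 982 - I*√54802677045/238884 (m = 982 - √(1/(6*(83 + 53)) + (-1743 - 509)/(6878 - 4536)) = 982 - √((⅙)/136 - 2252/2342) = 982 - √((⅙)*(1/136) - 2252*1/2342) = 982 - √(1/816 - 1126/1171) = 982 - √(-917645/955536) = 982 - I*√54802677045/238884 ≈ 982.0 - 0.97997*I)
1/(X + m) = 1/(65564 + (982 - I*√54802677045/238884)) = 1/(66546 - I*√54802677045/238884)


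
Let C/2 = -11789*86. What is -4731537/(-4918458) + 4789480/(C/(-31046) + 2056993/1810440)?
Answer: 223133806978036424789/3095715158622626 ≈ 72078.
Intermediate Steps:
C = -2027708 (C = 2*(-11789*86) = 2*(-1013854) = -2027708)
-4731537/(-4918458) + 4789480/(C/(-31046) + 2056993/1810440) = -4731537/(-4918458) + 4789480/(-2027708/(-31046) + 2056993/1810440) = -4731537*(-1/4918458) + 4789480/(-2027708*(-1/31046) + 2056993*(1/1810440)) = 68573/71282 + 4789480/(23578/361 + 2056993/1810440) = 68573/71282 + 4789480/(43429128793/653568840) = 68573/71282 + 4789480*(653568840/43429128793) = 68573/71282 + 3130254887803200/43429128793 = 223133806978036424789/3095715158622626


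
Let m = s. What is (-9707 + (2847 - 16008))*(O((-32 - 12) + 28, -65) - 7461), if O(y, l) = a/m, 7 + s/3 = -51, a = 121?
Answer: 14845162390/87 ≈ 1.7063e+8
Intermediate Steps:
s = -174 (s = -21 + 3*(-51) = -21 - 153 = -174)
m = -174
O(y, l) = -121/174 (O(y, l) = 121/(-174) = 121*(-1/174) = -121/174)
(-9707 + (2847 - 16008))*(O((-32 - 12) + 28, -65) - 7461) = (-9707 + (2847 - 16008))*(-121/174 - 7461) = (-9707 - 13161)*(-1298335/174) = -22868*(-1298335/174) = 14845162390/87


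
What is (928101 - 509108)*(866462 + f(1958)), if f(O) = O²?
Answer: 1969361792418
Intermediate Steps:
(928101 - 509108)*(866462 + f(1958)) = (928101 - 509108)*(866462 + 1958²) = 418993*(866462 + 3833764) = 418993*4700226 = 1969361792418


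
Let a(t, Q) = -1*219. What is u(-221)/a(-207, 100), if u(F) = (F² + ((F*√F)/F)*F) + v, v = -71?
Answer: -48770/219 + 221*I*√221/219 ≈ -222.69 + 15.002*I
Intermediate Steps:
a(t, Q) = -219
u(F) = -71 + F² + F^(3/2) (u(F) = (F² + ((F*√F)/F)*F) - 71 = (F² + (F^(3/2)/F)*F) - 71 = (F² + √F*F) - 71 = (F² + F^(3/2)) - 71 = -71 + F² + F^(3/2))
u(-221)/a(-207, 100) = (-71 + (-221)² + (-221)^(3/2))/(-219) = (-71 + 48841 - 221*I*√221)*(-1/219) = (48770 - 221*I*√221)*(-1/219) = -48770/219 + 221*I*√221/219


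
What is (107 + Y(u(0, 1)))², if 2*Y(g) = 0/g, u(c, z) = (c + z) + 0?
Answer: 11449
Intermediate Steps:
u(c, z) = c + z
Y(g) = 0 (Y(g) = (0/g)/2 = (½)*0 = 0)
(107 + Y(u(0, 1)))² = (107 + 0)² = 107² = 11449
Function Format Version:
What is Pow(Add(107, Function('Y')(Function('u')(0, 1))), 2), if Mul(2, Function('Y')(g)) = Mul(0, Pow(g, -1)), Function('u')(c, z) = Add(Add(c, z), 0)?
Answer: 11449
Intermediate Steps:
Function('u')(c, z) = Add(c, z)
Function('Y')(g) = 0 (Function('Y')(g) = Mul(Rational(1, 2), Mul(0, Pow(g, -1))) = Mul(Rational(1, 2), 0) = 0)
Pow(Add(107, Function('Y')(Function('u')(0, 1))), 2) = Pow(Add(107, 0), 2) = Pow(107, 2) = 11449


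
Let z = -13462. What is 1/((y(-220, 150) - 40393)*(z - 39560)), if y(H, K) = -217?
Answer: 1/2153223420 ≈ 4.6442e-10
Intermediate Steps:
1/((y(-220, 150) - 40393)*(z - 39560)) = 1/((-217 - 40393)*(-13462 - 39560)) = 1/(-40610*(-53022)) = 1/2153223420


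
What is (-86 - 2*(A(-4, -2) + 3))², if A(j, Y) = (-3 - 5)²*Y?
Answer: 26896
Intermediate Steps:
A(j, Y) = 64*Y (A(j, Y) = (-8)²*Y = 64*Y)
(-86 - 2*(A(-4, -2) + 3))² = (-86 - 2*(64*(-2) + 3))² = (-86 - 2*(-128 + 3))² = (-86 - 2*(-125))² = (-86 + 250)² = 164² = 26896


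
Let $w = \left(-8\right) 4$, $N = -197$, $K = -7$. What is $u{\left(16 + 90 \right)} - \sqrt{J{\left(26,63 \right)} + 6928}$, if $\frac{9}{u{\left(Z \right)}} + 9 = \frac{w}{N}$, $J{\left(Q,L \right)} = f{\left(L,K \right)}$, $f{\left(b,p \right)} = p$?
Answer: $- \frac{1773}{1741} - 3 \sqrt{769} \approx -84.211$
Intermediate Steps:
$J{\left(Q,L \right)} = -7$
$w = -32$
$u{\left(Z \right)} = - \frac{1773}{1741}$ ($u{\left(Z \right)} = \frac{9}{-9 - \frac{32}{-197}} = \frac{9}{-9 - - \frac{32}{197}} = \frac{9}{-9 + \frac{32}{197}} = \frac{9}{- \frac{1741}{197}} = 9 \left(- \frac{197}{1741}\right) = - \frac{1773}{1741}$)
$u{\left(16 + 90 \right)} - \sqrt{J{\left(26,63 \right)} + 6928} = - \frac{1773}{1741} - \sqrt{-7 + 6928} = - \frac{1773}{1741} - \sqrt{6921} = - \frac{1773}{1741} - 3 \sqrt{769}$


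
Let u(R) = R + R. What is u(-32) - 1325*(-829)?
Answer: 1098361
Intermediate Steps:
u(R) = 2*R
u(-32) - 1325*(-829) = 2*(-32) - 1325*(-829) = -64 + 1098425 = 1098361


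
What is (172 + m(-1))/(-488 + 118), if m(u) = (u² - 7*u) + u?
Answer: -179/370 ≈ -0.48378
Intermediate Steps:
m(u) = u² - 6*u
(172 + m(-1))/(-488 + 118) = (172 - (-6 - 1))/(-488 + 118) = (172 - 1*(-7))/(-370) = (172 + 7)*(-1/370) = 179*(-1/370) = -179/370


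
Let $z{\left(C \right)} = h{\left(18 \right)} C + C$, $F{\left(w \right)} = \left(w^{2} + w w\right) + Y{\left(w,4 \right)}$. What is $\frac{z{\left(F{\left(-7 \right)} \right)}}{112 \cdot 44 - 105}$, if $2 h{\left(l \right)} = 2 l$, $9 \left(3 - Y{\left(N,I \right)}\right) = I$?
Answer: $\frac{17195}{43407} \approx 0.39613$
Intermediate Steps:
$Y{\left(N,I \right)} = 3 - \frac{I}{9}$
$h{\left(l \right)} = l$ ($h{\left(l \right)} = \frac{2 l}{2} = l$)
$F{\left(w \right)} = \frac{23}{9} + 2 w^{2}$ ($F{\left(w \right)} = \left(w^{2} + w w\right) + \left(3 - \frac{4}{9}\right) = \left(w^{2} + w^{2}\right) + \left(3 - \frac{4}{9}\right) = 2 w^{2} + \frac{23}{9} = \frac{23}{9} + 2 w^{2}$)
$z{\left(C \right)} = 19 C$ ($z{\left(C \right)} = 18 C + C = 19 C$)
$\frac{z{\left(F{\left(-7 \right)} \right)}}{112 \cdot 44 - 105} = \frac{19 \left(\frac{23}{9} + 2 \left(-7\right)^{2}\right)}{112 \cdot 44 - 105} = \frac{19 \left(\frac{23}{9} + 2 \cdot 49\right)}{4928 - 105} = \frac{19 \left(\frac{23}{9} + 98\right)}{4823} = 19 \cdot \frac{905}{9} \cdot \frac{1}{4823} = \frac{17195}{9} \cdot \frac{1}{4823} = \frac{17195}{43407}$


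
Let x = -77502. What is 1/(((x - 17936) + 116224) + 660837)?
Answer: 1/681623 ≈ 1.4671e-6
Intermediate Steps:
1/(((x - 17936) + 116224) + 660837) = 1/(((-77502 - 17936) + 116224) + 660837) = 1/((-95438 + 116224) + 660837) = 1/(20786 + 660837) = 1/681623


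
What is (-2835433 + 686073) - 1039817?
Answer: -3189177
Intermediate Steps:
(-2835433 + 686073) - 1039817 = -2149360 - 1039817 = -3189177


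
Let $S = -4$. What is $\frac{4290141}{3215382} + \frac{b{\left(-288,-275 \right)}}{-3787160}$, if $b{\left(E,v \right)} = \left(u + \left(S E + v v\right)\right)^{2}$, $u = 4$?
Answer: $- \frac{3156577444535757}{2029527682520} \approx -1555.3$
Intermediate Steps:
$b{\left(E,v \right)} = \left(4 + v^{2} - 4 E\right)^{2}$ ($b{\left(E,v \right)} = \left(4 - \left(4 E - v v\right)\right)^{2} = \left(4 - \left(- v^{2} + 4 E\right)\right)^{2} = \left(4 + v^{2} - 4 E\right)^{2}$)
$\frac{4290141}{3215382} + \frac{b{\left(-288,-275 \right)}}{-3787160} = \frac{4290141}{3215382} + \frac{\left(4 + \left(-275\right)^{2} - -1152\right)^{2}}{-3787160} = 4290141 \cdot \frac{1}{3215382} + \left(4 + 75625 + 1152\right)^{2} \left(- \frac{1}{3787160}\right) = \frac{1430047}{1071794} + 76781^{2} \left(- \frac{1}{3787160}\right) = \frac{1430047}{1071794} + 5895321961 \left(- \frac{1}{3787160}\right) = \frac{1430047}{1071794} - \frac{5895321961}{3787160} = - \frac{3156577444535757}{2029527682520}$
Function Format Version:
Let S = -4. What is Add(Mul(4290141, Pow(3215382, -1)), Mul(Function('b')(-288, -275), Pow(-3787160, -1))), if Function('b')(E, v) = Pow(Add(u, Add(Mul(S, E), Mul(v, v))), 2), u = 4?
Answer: Rational(-3156577444535757, 2029527682520) ≈ -1555.3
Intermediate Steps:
Function('b')(E, v) = Pow(Add(4, Pow(v, 2), Mul(-4, E)), 2) (Function('b')(E, v) = Pow(Add(4, Add(Mul(-4, E), Mul(v, v))), 2) = Pow(Add(4, Add(Mul(-4, E), Pow(v, 2))), 2) = Pow(Add(4, Add(Pow(v, 2), Mul(-4, E))), 2) = Pow(Add(4, Pow(v, 2), Mul(-4, E)), 2))
Add(Mul(4290141, Pow(3215382, -1)), Mul(Function('b')(-288, -275), Pow(-3787160, -1))) = Add(Mul(4290141, Pow(3215382, -1)), Mul(Pow(Add(4, Pow(-275, 2), Mul(-4, -288)), 2), Pow(-3787160, -1))) = Add(Mul(4290141, Rational(1, 3215382)), Mul(Pow(Add(4, 75625, 1152), 2), Rational(-1, 3787160))) = Add(Rational(1430047, 1071794), Mul(Pow(76781, 2), Rational(-1, 3787160))) = Add(Rational(1430047, 1071794), Mul(5895321961, Rational(-1, 3787160))) = Add(Rational(1430047, 1071794), Rational(-5895321961, 3787160)) = Rational(-3156577444535757, 2029527682520)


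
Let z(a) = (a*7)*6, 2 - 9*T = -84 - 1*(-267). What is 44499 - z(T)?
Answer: 136031/3 ≈ 45344.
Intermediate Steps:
T = -181/9 (T = 2/9 - (-84 - 1*(-267))/9 = 2/9 - (-84 + 267)/9 = 2/9 - ⅑*183 = 2/9 - 61/3 = -181/9 ≈ -20.111)
z(a) = 42*a (z(a) = (7*a)*6 = 42*a)
44499 - z(T) = 44499 - 42*(-181)/9 = 44499 - 1*(-2534/3) = 44499 + 2534/3 = 136031/3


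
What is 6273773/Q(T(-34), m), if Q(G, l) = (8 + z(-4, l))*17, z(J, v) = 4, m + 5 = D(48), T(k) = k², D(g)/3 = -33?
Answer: 6273773/204 ≈ 30754.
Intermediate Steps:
D(g) = -99 (D(g) = 3*(-33) = -99)
m = -104 (m = -5 - 99 = -104)
Q(G, l) = 204 (Q(G, l) = (8 + 4)*17 = 12*17 = 204)
6273773/Q(T(-34), m) = 6273773/204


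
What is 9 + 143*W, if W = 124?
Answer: 17741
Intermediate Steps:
9 + 143*W = 9 + 143*124 = 9 + 17732 = 17741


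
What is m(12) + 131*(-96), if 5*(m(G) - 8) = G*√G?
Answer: -12568 + 24*√3/5 ≈ -12560.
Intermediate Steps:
m(G) = 8 + G^(3/2)/5 (m(G) = 8 + (G*√G)/5 = 8 + G^(3/2)/5)
m(12) + 131*(-96) = (8 + 12^(3/2)/5) + 131*(-96) = (8 + (24*√3)/5) - 12576 = (8 + 24*√3/5) - 12576 = -12568 + 24*√3/5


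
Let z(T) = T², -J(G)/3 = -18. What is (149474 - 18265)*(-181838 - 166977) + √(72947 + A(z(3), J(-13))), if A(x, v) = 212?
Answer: -45767667335 + √73159 ≈ -4.5768e+10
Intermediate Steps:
J(G) = 54 (J(G) = -3*(-18) = 54)
(149474 - 18265)*(-181838 - 166977) + √(72947 + A(z(3), J(-13))) = (149474 - 18265)*(-181838 - 166977) + √(72947 + 212) = 131209*(-348815) + √73159 = -45767667335 + √73159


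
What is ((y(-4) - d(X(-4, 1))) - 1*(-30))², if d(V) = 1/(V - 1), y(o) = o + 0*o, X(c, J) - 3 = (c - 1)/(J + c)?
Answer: 80089/121 ≈ 661.89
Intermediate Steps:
X(c, J) = 3 + (-1 + c)/(J + c) (X(c, J) = 3 + (c - 1)/(J + c) = 3 + (-1 + c)/(J + c))
y(o) = o (y(o) = o + 0 = o)
d(V) = 1/(-1 + V)
((y(-4) - d(X(-4, 1))) - 1*(-30))² = ((-4 - 1/(-1 + (-1 + 3*1 + 4*(-4))/(1 - 4))) - 1*(-30))² = ((-4 - 1/(-1 + (-1 + 3 - 16)/(-3))) + 30)² = ((-4 - 1/(-1 - ⅓*(-14))) + 30)² = ((-4 - 1/(-1 + 14/3)) + 30)² = ((-4 - 1/11/3) + 30)² = ((-4 - 1*3/11) + 30)² = ((-4 - 3/11) + 30)² = (-47/11 + 30)² = (283/11)² = 80089/121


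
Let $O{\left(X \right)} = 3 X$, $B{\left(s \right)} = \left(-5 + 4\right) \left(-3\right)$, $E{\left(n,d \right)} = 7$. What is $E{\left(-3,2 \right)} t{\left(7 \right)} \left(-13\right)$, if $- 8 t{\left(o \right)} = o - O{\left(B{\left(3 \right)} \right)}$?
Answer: $- \frac{91}{4} \approx -22.75$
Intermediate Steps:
$B{\left(s \right)} = 3$ ($B{\left(s \right)} = \left(-1\right) \left(-3\right) = 3$)
$t{\left(o \right)} = \frac{9}{8} - \frac{o}{8}$ ($t{\left(o \right)} = - \frac{o - 3 \cdot 3}{8} = - \frac{o - 9}{8} = - \frac{-9 + o}{8} = \frac{9}{8} - \frac{o}{8}$)
$E{\left(-3,2 \right)} t{\left(7 \right)} \left(-13\right) = 7 \left(\frac{9}{8} - \frac{7}{8}\right) \left(-13\right) = 7 \cdot \frac{1}{4} \left(-13\right) = \frac{7}{4} \left(-13\right) = - \frac{91}{4}$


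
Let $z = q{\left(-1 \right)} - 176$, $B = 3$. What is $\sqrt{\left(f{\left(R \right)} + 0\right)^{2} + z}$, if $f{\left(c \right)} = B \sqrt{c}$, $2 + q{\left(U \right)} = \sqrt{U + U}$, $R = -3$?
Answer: $\sqrt{-205 + i \sqrt{2}} \approx 0.04939 + 14.318 i$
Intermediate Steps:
$q{\left(U \right)} = -2 + \sqrt{2} \sqrt{U}$ ($q{\left(U \right)} = -2 + \sqrt{U + U} = -2 + \sqrt{2 U} = -2 + \sqrt{2} \sqrt{U}$)
$f{\left(c \right)} = 3 \sqrt{c}$
$z = -178 + i \sqrt{2}$ ($z = \left(-2 + \sqrt{2} \sqrt{-1}\right) - 176 = \left(-2 + \sqrt{2} i\right) - 176 = \left(-2 + i \sqrt{2}\right) - 176 = -178 + i \sqrt{2} \approx -178.0 + 1.4142 i$)
$\sqrt{\left(f{\left(R \right)} + 0\right)^{2} + z} = \sqrt{\left(3 \sqrt{-3} + 0\right)^{2} - \left(178 - i \sqrt{2}\right)} = \sqrt{\left(3 i \sqrt{3} + 0\right)^{2} - \left(178 - i \sqrt{2}\right)} = \sqrt{\left(3 i \sqrt{3}\right)^{2} - \left(178 - i \sqrt{2}\right)} = \sqrt{-27 - \left(178 - i \sqrt{2}\right)} = \sqrt{-205 + i \sqrt{2}}$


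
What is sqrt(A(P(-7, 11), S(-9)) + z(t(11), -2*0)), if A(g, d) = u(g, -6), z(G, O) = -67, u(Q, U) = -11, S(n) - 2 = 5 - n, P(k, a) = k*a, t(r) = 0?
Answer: I*sqrt(78) ≈ 8.8318*I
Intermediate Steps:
P(k, a) = a*k
S(n) = 7 - n (S(n) = 2 + (5 - n) = 7 - n)
A(g, d) = -11
sqrt(A(P(-7, 11), S(-9)) + z(t(11), -2*0)) = sqrt(-11 - 67) = sqrt(-78) = I*sqrt(78)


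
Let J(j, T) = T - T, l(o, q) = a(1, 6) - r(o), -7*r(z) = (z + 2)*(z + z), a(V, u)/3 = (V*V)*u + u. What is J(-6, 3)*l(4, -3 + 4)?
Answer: 0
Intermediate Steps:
a(V, u) = 3*u + 3*u*V² (a(V, u) = 3*((V*V)*u + u) = 3*(V²*u + u) = 3*(u*V² + u) = 3*(u + u*V²) = 3*u + 3*u*V²)
r(z) = -2*z*(2 + z)/7 (r(z) = -(z + 2)*(z + z)/7 = -(2 + z)*2*z/7 = -2*z*(2 + z)/7)
l(o, q) = 36 + 2*o*(2 + o)/7 (l(o, q) = 3*6*(1 + 1²) - (-2)*o*(2 + o)/7 = 3*6*(1 + 1) + 2*o*(2 + o)/7 = 3*6*2 + 2*o*(2 + o)/7 = 36 + 2*o*(2 + o)/7)
J(j, T) = 0
J(-6, 3)*l(4, -3 + 4) = 0*(36 + (2/7)*4*(2 + 4)) = 0*(36 + (2/7)*4*6) = 0*(36 + 48/7) = 0*(300/7) = 0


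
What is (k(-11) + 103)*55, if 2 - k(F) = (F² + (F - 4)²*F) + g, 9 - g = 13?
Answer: 135465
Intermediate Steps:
g = -4 (g = 9 - 1*13 = 9 - 13 = -4)
k(F) = 6 - F² - F*(-4 + F)² (k(F) = 2 - ((F² + (F - 4)²*F) - 4) = 2 - ((F² + (-4 + F)²*F) - 4) = 2 - ((F² + F*(-4 + F)²) - 4) = 2 - (-4 + F² + F*(-4 + F)²) = 2 + (4 - F² - F*(-4 + F)²) = 6 - F² - F*(-4 + F)²)
(k(-11) + 103)*55 = ((6 - 1*(-11)² - 1*(-11)*(-4 - 11)²) + 103)*55 = ((6 - 1*121 - 1*(-11)*(-15)²) + 103)*55 = ((6 - 121 - 1*(-11)*225) + 103)*55 = ((6 - 121 + 2475) + 103)*55 = (2360 + 103)*55 = 2463*55 = 135465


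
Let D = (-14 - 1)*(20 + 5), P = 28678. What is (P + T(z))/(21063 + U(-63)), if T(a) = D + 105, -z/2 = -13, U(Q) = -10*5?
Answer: 28408/21013 ≈ 1.3519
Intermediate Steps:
U(Q) = -50
z = 26 (z = -2*(-13) = 26)
D = -375 (D = -15*25 = -375)
T(a) = -270 (T(a) = -375 + 105 = -270)
(P + T(z))/(21063 + U(-63)) = (28678 - 270)/(21063 - 50) = 28408/21013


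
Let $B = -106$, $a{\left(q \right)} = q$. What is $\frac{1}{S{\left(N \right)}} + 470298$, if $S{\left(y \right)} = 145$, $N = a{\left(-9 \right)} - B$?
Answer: $\frac{68193211}{145} \approx 4.703 \cdot 10^{5}$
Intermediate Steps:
$N = 97$ ($N = -9 - -106 = -9 + 106 = 97$)
$\frac{1}{S{\left(N \right)}} + 470298 = \frac{1}{145} + 470298 = \frac{68193211}{145}$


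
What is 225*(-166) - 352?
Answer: -37702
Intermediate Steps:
225*(-166) - 352 = -37350 - 352 = -37702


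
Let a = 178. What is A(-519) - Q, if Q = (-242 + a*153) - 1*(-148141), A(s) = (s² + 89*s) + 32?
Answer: 48069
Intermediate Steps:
A(s) = 32 + s² + 89*s
Q = 175133 (Q = (-242 + 178*153) - 1*(-148141) = (-242 + 27234) + 148141 = 26992 + 148141 = 175133)
A(-519) - Q = (32 + (-519)² + 89*(-519)) - 1*175133 = (32 + 269361 - 46191) - 175133 = 223202 - 175133 = 48069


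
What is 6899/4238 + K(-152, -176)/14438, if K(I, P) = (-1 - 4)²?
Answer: 24928428/15297061 ≈ 1.6296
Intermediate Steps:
K(I, P) = 25 (K(I, P) = (-5)² = 25)
6899/4238 + K(-152, -176)/14438 = 6899/4238 + 25/14438 = 24928428/15297061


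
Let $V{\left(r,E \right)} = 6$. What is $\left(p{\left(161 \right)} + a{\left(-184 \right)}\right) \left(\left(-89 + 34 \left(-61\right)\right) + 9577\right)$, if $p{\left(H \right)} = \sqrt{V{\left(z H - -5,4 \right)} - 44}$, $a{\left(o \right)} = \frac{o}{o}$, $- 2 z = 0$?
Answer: $7414 + 7414 i \sqrt{38} \approx 7414.0 + 45703.0 i$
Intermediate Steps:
$z = 0$ ($z = \left(- \frac{1}{2}\right) 0 = 0$)
$a{\left(o \right)} = 1$
$p{\left(H \right)} = i \sqrt{38}$ ($p{\left(H \right)} = \sqrt{6 - 44} = \sqrt{-38} = i \sqrt{38}$)
$\left(p{\left(161 \right)} + a{\left(-184 \right)}\right) \left(\left(-89 + 34 \left(-61\right)\right) + 9577\right) = \left(i \sqrt{38} + 1\right) \left(\left(-89 + 34 \left(-61\right)\right) + 9577\right) = \left(1 + i \sqrt{38}\right) \left(\left(-89 - 2074\right) + 9577\right) = \left(1 + i \sqrt{38}\right) \left(-2163 + 9577\right) = \left(1 + i \sqrt{38}\right) 7414 = 7414 + 7414 i \sqrt{38}$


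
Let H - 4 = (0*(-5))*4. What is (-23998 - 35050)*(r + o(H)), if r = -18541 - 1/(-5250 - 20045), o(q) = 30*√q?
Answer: 27603575636912/25295 ≈ 1.0913e+9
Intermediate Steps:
H = 4 (H = 4 + (0*(-5))*4 = 4 + 0*4 = 4 + 0 = 4)
r = -468994594/25295 (r = -18541 - 1/(-25295) = -18541 - 1*(-1/25295) = -18541 + 1/25295 = -468994594/25295 ≈ -18541.)
(-23998 - 35050)*(r + o(H)) = (-23998 - 35050)*(-468994594/25295 + 30*√4) = -59048*(-468994594/25295 + 30*2) = -59048*(-468994594/25295 + 60) = -59048*(-467476894/25295) = 27603575636912/25295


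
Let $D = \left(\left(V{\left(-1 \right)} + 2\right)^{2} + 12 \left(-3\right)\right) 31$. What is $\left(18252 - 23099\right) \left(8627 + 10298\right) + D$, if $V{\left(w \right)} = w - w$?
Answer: $-91730467$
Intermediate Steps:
$V{\left(w \right)} = 0$
$D = -992$ ($D = \left(\left(0 + 2\right)^{2} + 12 \left(-3\right)\right) 31 = \left(2^{2} - 36\right) 31 = \left(4 - 36\right) 31 = \left(-32\right) 31 = -992$)
$\left(18252 - 23099\right) \left(8627 + 10298\right) + D = \left(18252 - 23099\right) \left(8627 + 10298\right) - 992 = \left(-4847\right) 18925 - 992 = -91729475 - 992 = -91730467$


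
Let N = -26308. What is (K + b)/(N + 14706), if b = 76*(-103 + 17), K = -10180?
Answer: 8358/5801 ≈ 1.4408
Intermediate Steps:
b = -6536 (b = 76*(-86) = -6536)
(K + b)/(N + 14706) = (-10180 - 6536)/(-26308 + 14706) = -16716/(-11602) = -16716*(-1/11602) = 8358/5801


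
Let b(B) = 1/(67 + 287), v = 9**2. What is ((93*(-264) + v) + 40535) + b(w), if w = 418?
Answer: 5686657/354 ≈ 16064.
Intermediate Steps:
v = 81
b(B) = 1/354
((93*(-264) + v) + 40535) + b(w) = ((93*(-264) + 81) + 40535) + 1/354 = ((-24552 + 81) + 40535) + 1/354 = (-24471 + 40535) + 1/354 = 16064 + 1/354 = 5686657/354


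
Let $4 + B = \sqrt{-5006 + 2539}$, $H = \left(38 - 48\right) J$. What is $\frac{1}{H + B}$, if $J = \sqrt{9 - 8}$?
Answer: $- \frac{14}{2663} - \frac{i \sqrt{2467}}{2663} \approx -0.0052572 - 0.018651 i$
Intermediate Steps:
$J = 1$ ($J = \sqrt{1} = 1$)
$H = -10$ ($H = \left(38 - 48\right) 1 = \left(-10\right) 1 = -10$)
$B = -4 + i \sqrt{2467}$ ($B = -4 + \sqrt{-5006 + 2539} = -4 + \sqrt{-2467} = -4 + i \sqrt{2467} \approx -4.0 + 49.669 i$)
$\frac{1}{H + B} = \frac{1}{-10 - \left(4 - i \sqrt{2467}\right)} = \frac{1}{-14 + i \sqrt{2467}}$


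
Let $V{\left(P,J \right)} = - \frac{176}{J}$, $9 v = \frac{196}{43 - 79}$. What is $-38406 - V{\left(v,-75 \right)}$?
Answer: $- \frac{2880626}{75} \approx -38408.0$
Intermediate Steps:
$v = - \frac{49}{81}$ ($v = \frac{196 \frac{1}{43 - 79}}{9} = \frac{196 \frac{1}{-36}}{9} = \frac{196 \left(- \frac{1}{36}\right)}{9} = \frac{1}{9} \left(- \frac{49}{9}\right) = - \frac{49}{81} \approx -0.60494$)
$-38406 - V{\left(v,-75 \right)} = -38406 - - \frac{176}{-75} = -38406 - \left(-176\right) \left(- \frac{1}{75}\right) = -38406 - \frac{176}{75} = - \frac{2880626}{75}$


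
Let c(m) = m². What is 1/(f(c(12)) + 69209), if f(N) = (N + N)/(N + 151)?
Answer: 295/20416943 ≈ 1.4449e-5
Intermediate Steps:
f(N) = 2*N/(151 + N) (f(N) = (2*N)/(151 + N) = 2*N/(151 + N))
1/(f(c(12)) + 69209) = 1/(2*12²/(151 + 12²) + 69209) = 1/(2*144/(151 + 144) + 69209) = 1/(2*144/295 + 69209) = 1/(2*144*(1/295) + 69209) = 1/(288/295 + 69209) = 1/(20416943/295) = 295/20416943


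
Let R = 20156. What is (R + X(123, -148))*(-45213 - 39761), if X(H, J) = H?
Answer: -1723187746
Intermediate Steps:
(R + X(123, -148))*(-45213 - 39761) = (20156 + 123)*(-45213 - 39761) = 20279*(-84974) = -1723187746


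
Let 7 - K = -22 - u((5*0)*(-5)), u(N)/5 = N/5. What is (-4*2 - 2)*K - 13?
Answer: -303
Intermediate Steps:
u(N) = N (u(N) = 5*(N/5) = N)
K = 29 (K = 7 - (-22 - 5*0*(-5)) = 7 - (-22 - 0*(-5)) = 7 - (-22 - 1*0) = 7 - (-22 + 0) = 7 - 1*(-22) = 7 + 22 = 29)
(-4*2 - 2)*K - 13 = (-4*2 - 2)*29 - 13 = (-8 - 2)*29 - 13 = -10*29 - 13 = -290 - 13 = -303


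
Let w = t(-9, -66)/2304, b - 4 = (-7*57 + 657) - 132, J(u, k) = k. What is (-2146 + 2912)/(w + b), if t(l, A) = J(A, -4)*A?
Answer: 73536/12491 ≈ 5.8871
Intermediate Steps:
t(l, A) = -4*A
b = 130 (b = 4 + ((-7*57 + 657) - 132) = 4 + ((-399 + 657) - 132) = 4 + (258 - 132) = 4 + 126 = 130)
w = 11/96 (w = -4*(-66)/2304 = 264*(1/2304) = 11/96 ≈ 0.11458)
(-2146 + 2912)/(w + b) = (-2146 + 2912)/(11/96 + 130) = 766/(12491/96) = 766*(96/12491) = 73536/12491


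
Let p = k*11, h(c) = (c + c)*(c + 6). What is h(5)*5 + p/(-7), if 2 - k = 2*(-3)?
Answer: 3762/7 ≈ 537.43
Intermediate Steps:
k = 8 (k = 2 - 2*(-3) = 2 - 1*(-6) = 2 + 6 = 8)
h(c) = 2*c*(6 + c) (h(c) = (2*c)*(6 + c) = 2*c*(6 + c))
p = 88 (p = 8*11 = 88)
h(5)*5 + p/(-7) = (2*5*(6 + 5))*5 + 88/(-7) = (2*5*11)*5 + 88*(-⅐) = 110*5 - 88/7 = 550 - 88/7 = 3762/7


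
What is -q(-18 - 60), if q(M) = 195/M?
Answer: 5/2 ≈ 2.5000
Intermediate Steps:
-q(-18 - 60) = -195/(-18 - 60) = -195/(-78) = -195*(-1)/78 = -1*(-5/2) = 5/2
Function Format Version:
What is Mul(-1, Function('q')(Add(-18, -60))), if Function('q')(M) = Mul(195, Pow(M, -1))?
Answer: Rational(5, 2) ≈ 2.5000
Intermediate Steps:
Mul(-1, Function('q')(Add(-18, -60))) = Mul(-1, Mul(195, Pow(Add(-18, -60), -1))) = Mul(-1, Mul(195, Pow(-78, -1))) = Mul(-1, Mul(195, Rational(-1, 78))) = Mul(-1, Rational(-5, 2)) = Rational(5, 2)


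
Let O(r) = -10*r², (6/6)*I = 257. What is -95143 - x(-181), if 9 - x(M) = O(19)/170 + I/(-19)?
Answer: -30745324/323 ≈ -95187.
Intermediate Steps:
I = 257
x(M) = 14135/323 (x(M) = 9 - (-10*19²/170 + 257/(-19)) = 9 - (-10*361*(1/170) + 257*(-1/19)) = 9 - (-3610*1/170 - 257/19) = 9 - (-361/17 - 257/19) = 9 - 1*(-11228/323) = 9 + 11228/323 = 14135/323)
-95143 - x(-181) = -95143 - 1*14135/323 = -95143 - 14135/323 = -30745324/323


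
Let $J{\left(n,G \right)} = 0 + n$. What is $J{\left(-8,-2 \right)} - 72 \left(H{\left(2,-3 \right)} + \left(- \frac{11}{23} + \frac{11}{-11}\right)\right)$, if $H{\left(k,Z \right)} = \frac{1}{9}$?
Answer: $\frac{2080}{23} \approx 90.435$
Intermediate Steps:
$H{\left(k,Z \right)} = \frac{1}{9}$
$J{\left(n,G \right)} = n$
$J{\left(-8,-2 \right)} - 72 \left(H{\left(2,-3 \right)} + \left(- \frac{11}{23} + \frac{11}{-11}\right)\right) = -8 - 72 \left(\frac{1}{9} + \left(- \frac{11}{23} + \frac{11}{-11}\right)\right) = -8 - 72 \left(\frac{1}{9} + \left(\left(-11\right) \frac{1}{23} + 11 \left(- \frac{1}{11}\right)\right)\right) = -8 - 72 \left(\frac{1}{9} - \frac{34}{23}\right) = -8 - - \frac{2264}{23} = -8 + \frac{2264}{23} = \frac{2080}{23}$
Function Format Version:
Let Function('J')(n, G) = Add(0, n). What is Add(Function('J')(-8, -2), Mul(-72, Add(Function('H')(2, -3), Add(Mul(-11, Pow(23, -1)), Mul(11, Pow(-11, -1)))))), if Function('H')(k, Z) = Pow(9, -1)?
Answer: Rational(2080, 23) ≈ 90.435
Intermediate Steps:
Function('H')(k, Z) = Rational(1, 9)
Function('J')(n, G) = n
Add(Function('J')(-8, -2), Mul(-72, Add(Function('H')(2, -3), Add(Mul(-11, Pow(23, -1)), Mul(11, Pow(-11, -1)))))) = Add(-8, Mul(-72, Add(Rational(1, 9), Add(Mul(-11, Pow(23, -1)), Mul(11, Pow(-11, -1)))))) = Add(-8, Mul(-72, Add(Rational(1, 9), Add(Mul(-11, Rational(1, 23)), Mul(11, Rational(-1, 11)))))) = Add(-8, Mul(-72, Add(Rational(1, 9), Add(Rational(-11, 23), -1)))) = Add(-8, Mul(-72, Add(Rational(1, 9), Rational(-34, 23)))) = Add(-8, Mul(-72, Rational(-283, 207))) = Add(-8, Rational(2264, 23)) = Rational(2080, 23)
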